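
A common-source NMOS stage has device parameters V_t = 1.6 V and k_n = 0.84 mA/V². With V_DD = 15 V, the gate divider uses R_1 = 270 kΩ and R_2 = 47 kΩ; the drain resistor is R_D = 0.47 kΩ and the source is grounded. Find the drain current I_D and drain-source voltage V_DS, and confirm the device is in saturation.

V_G = V_DD·R_2/(R_1+R_2) = 15×47/317 = 2.22 V. With the source grounded, V_GS = V_G = 2.22 V.
Assume saturation: I_D = (k_n/2)(V_GS − V_t)² = (0.84/2)×(2.22 − 1.6)² = 0.42×0.624² = 0.164 mA.
V_DS = V_DD − I_D·R_D = 15 − 0.164×0.47 = 14.9 V.
Saturation requires V_DS ≥ V_GS − V_t = 0.624 V; 14.9 ≥ 0.624 ✓.

I_D ≈ 0.16 mA, V_DS ≈ 15 V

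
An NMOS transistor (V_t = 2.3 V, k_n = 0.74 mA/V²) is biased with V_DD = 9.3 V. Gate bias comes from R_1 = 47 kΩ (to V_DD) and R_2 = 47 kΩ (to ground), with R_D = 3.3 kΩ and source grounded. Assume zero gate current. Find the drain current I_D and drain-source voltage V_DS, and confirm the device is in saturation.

V_G = V_DD·R_2/(R_1+R_2) = 9.3×47/94 = 4.65 V. With the source grounded, V_GS = V_G = 4.65 V.
Assume saturation: I_D = (k_n/2)(V_GS − V_t)² = (0.74/2)×(4.65 − 2.3)² = 0.37×2.35² = 2.04 mA.
V_DS = V_DD − I_D·R_D = 9.3 − 2.04×3.3 = 2.56 V.
Saturation requires V_DS ≥ V_GS − V_t = 2.35 V; 2.56 ≥ 2.35 ✓.

I_D ≈ 2 mA, V_DS ≈ 2.6 V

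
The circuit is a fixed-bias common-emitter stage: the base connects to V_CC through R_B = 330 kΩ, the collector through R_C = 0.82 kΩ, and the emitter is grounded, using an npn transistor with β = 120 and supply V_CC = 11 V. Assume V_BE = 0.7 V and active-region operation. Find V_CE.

Base loop: V_CC = I_B·R_B + V_BE, so I_B = (11 − 0.7)/330 kΩ = 0.0312 mA.
In the active region I_C = β·I_B = 120 × 0.0312 = 3.75 mA.
Collector loop: V_CE = V_CC − I_C·R_C = 11 − 3.75×0.82 = 7.93 V.
Since V_CE = 7.93 V > V_CE(sat) ≈ 0.2 V, the transistor is in the active region as assumed.

V_CE ≈ 7.9 V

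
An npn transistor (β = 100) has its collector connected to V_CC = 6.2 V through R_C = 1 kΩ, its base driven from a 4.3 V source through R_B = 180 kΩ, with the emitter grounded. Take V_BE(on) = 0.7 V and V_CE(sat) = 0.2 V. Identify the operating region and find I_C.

Assume active. Base-emitter loop: I_B = (V_BB − V_BE)/R_B = (4.3 − 0.7)/180 = 0.02 mA.
I_C = β·I_B = 100×0.02 = 2 mA.
V_CE = V_CC − I_C·R_C = 6.2 − 2×1 = 4.2 V > V_CE(sat), so the active-region assumption holds.

active; I_C ≈ 2 mA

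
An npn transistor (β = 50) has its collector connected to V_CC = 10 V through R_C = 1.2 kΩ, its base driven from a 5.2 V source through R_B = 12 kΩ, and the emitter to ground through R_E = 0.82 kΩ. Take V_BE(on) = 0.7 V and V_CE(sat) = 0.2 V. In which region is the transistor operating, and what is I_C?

Assume active. Base-emitter loop: I_B = (V_BB − V_BE)/(R_B + (β+1)R_E) = (5.2 − 0.7)/(12 + 51×0.82) = 0.0836 mA.
I_C = β·I_B = 50×0.0836 = 4.18 mA.
V_CE = V_CC − I_C·R_C − I_E·R_E = 10 − 4.18×1.2 − 4.26×0.82 = 1.49 V > V_CE(sat), so the active-region assumption holds.

active; I_C ≈ 4.2 mA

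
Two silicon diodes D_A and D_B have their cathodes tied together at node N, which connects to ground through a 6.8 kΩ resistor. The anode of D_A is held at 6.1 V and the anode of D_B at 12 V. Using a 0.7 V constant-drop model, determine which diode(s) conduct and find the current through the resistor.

Assume both conduct. Then node N would need to be at both 6.1−0.7 = 5.4 V and 12−0.7 = 11.3 V, which is impossible.
Assume only D_B conducts: V_N = 12 − 0.7 = 11.3 V, so I_R = 11.3/6.8 = 1.66 mA.
Check D_A: its anode-to-cathode voltage is 6.1 − 11.3 = -5.2 V < 0.7 V, so it is off. The assumption is consistent.

Only D_B conducts; I_R ≈ 1.7 mA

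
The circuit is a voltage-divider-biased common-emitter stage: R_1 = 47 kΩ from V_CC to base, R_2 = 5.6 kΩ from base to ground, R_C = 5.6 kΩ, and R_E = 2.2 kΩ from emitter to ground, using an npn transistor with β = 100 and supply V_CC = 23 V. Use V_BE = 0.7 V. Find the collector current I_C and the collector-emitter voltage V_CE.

I_C ≈ 0.77 mA, V_CE ≈ 17 V

Thevenize the base divider: V_Th = V_CC·R_2/(R_1+R_2) = 23×5.6/52.6 = 2.45 V, R_Th = R_1‖R_2 = 5 kΩ.
Base-emitter loop: V_Th = I_B·R_Th + V_BE + (β+1)I_B·R_E, so I_B = (2.45 − 0.7) / (5 + 101×2.2) = 0.0077 mA.
I_C = β·I_B = 100×0.0077 = 0.77 mA, and I_E = (β+1)I_B = 0.777 mA.
V_CE = V_CC − I_C·R_C − I_E·R_E = 23 − 0.77×5.6 − 0.777×2.2 = 17 V.
V_CE = 17 V > 0.2 V confirms active-region operation.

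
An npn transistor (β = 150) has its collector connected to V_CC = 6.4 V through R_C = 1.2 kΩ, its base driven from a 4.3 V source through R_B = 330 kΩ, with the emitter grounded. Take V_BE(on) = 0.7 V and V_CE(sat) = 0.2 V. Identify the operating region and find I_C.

active; I_C ≈ 1.6 mA

Assume active. Base-emitter loop: I_B = (V_BB − V_BE)/R_B = (4.3 − 0.7)/330 = 0.0109 mA.
I_C = β·I_B = 150×0.0109 = 1.64 mA.
V_CE = V_CC − I_C·R_C = 6.4 − 1.64×1.2 = 4.44 V > V_CE(sat), so the active-region assumption holds.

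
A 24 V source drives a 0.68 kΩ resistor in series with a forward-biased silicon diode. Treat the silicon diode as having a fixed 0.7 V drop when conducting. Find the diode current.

KVL around the loop: 24 = V_D + I·R = 0.7 + I × 0.68 kΩ.
So I = (24 − 0.7) / 0.68 kΩ = 23.3 / 0.68 = 34.3 mA.

I ≈ 34 mA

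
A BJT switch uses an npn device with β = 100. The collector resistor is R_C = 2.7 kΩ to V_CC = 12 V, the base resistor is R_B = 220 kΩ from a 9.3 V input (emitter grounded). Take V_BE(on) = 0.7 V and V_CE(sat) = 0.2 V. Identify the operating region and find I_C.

Assume active. Base-emitter loop: I_B = (V_BB − V_BE)/R_B = (9.3 − 0.7)/220 = 0.0391 mA.
I_C = β·I_B = 100×0.0391 = 3.91 mA.
V_CE = V_CC − I_C·R_C = 12 − 3.91×2.7 = 1.45 V > V_CE(sat), so the active-region assumption holds.

active; I_C ≈ 3.9 mA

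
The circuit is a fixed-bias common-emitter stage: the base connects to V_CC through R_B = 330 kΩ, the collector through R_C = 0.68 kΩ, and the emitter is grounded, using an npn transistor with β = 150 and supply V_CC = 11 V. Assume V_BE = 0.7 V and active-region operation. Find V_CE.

Base loop: V_CC = I_B·R_B + V_BE, so I_B = (11 − 0.7)/330 kΩ = 0.0312 mA.
In the active region I_C = β·I_B = 150 × 0.0312 = 4.68 mA.
Collector loop: V_CE = V_CC − I_C·R_C = 11 − 4.68×0.68 = 7.82 V.
Since V_CE = 7.82 V > V_CE(sat) ≈ 0.2 V, the transistor is in the active region as assumed.

V_CE ≈ 7.8 V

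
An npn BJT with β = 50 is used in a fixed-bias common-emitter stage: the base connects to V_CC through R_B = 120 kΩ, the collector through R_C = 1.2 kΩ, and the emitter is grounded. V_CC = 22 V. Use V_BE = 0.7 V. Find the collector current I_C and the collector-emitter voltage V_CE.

Base loop: V_CC = I_B·R_B + V_BE, so I_B = (22 − 0.7)/120 kΩ = 0.178 mA.
In the active region I_C = β·I_B = 50 × 0.178 = 8.88 mA.
Collector loop: V_CE = V_CC − I_C·R_C = 22 − 8.88×1.2 = 11.3 V.
Since V_CE = 11.3 V > V_CE(sat) ≈ 0.2 V, the transistor is in the active region as assumed.

I_C ≈ 8.9 mA, V_CE ≈ 11 V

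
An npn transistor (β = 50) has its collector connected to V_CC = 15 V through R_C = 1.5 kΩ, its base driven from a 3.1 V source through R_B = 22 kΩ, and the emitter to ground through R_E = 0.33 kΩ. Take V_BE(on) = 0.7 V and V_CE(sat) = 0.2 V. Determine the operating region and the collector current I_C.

Assume active. Base-emitter loop: I_B = (V_BB − V_BE)/(R_B + (β+1)R_E) = (3.1 − 0.7)/(22 + 51×0.33) = 0.0618 mA.
I_C = β·I_B = 50×0.0618 = 3.09 mA.
V_CE = V_CC − I_C·R_C − I_E·R_E = 15 − 3.09×1.5 − 3.15×0.33 = 9.32 V > V_CE(sat), so the active-region assumption holds.

active; I_C ≈ 3.1 mA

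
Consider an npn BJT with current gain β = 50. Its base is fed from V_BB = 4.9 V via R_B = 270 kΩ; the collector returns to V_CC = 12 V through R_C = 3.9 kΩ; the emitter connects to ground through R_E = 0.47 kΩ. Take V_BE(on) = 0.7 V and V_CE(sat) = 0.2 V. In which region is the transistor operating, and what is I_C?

Assume active. Base-emitter loop: I_B = (V_BB − V_BE)/(R_B + (β+1)R_E) = (4.9 − 0.7)/(270 + 51×0.47) = 0.0143 mA.
I_C = β·I_B = 50×0.0143 = 0.714 mA.
V_CE = V_CC − I_C·R_C − I_E·R_E = 12 − 0.714×3.9 − 0.729×0.47 = 8.87 V > V_CE(sat), so the active-region assumption holds.

active; I_C ≈ 0.71 mA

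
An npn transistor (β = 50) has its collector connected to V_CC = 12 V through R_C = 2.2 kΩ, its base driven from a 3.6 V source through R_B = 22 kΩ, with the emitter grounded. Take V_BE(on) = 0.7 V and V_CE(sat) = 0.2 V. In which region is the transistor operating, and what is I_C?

saturation; I_C ≈ 5.4 mA

Assume active: I_B = (3.6 − 0.7)/22 = 0.132 mA, giving I_C = β·I_B = 6.59 mA.
But then V_CE = 12 − 6.59×2.2 = -2.5 V < V_CE(sat) = 0.2 V — impossible in the active region.
So the transistor is saturated. With V_CE = 0.2 V, I_C = (V_CC − 0.2)/R_C = 11.8/2.2 = 5.36 mA.
Check: β·I_B = 6.59 mA > I_C = 5.36 mA, confirming saturation.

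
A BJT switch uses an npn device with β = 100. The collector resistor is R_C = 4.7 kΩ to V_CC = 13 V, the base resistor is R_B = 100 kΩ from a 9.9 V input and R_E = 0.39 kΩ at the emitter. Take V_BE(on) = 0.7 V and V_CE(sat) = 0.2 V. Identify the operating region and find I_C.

Assume active: I_B = (9.9 − 0.7)/(100 + 101×0.39) = 0.066 mA, I_C = β·I_B = 6.6 mA.
Then V_CE = 13 − 6.6×4.7 − 6.67×0.39 = -20.6 V < 0.2 V — the active assumption fails.
Re-solve with V_CE = 0.2 V. KCL at the emitter: V_E/R_E = (V_BB−0.7−V_E)/R_B + (V_CC−0.2−V_E)/R_C, giving V_E = 1.01 V.
I_C = (V_CC − 0.2 − V_E)/R_C = (12.8 − 1.01)/4.7 = 2.51 mA.
Check: I_B = (9.2 − 1.01)/100 = 0.0819 mA, and β·I_B = 8.19 mA > I_C, confirming saturation.

saturation; I_C ≈ 2.5 mA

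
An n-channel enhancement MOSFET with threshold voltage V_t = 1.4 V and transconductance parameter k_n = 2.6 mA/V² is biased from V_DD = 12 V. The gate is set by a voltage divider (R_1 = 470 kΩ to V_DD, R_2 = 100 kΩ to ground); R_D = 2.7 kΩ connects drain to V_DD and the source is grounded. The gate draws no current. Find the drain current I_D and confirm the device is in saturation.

V_G = V_DD·R_2/(R_1+R_2) = 12×100/570 = 2.11 V. With the source grounded, V_GS = V_G = 2.11 V.
Assume saturation: I_D = (k_n/2)(V_GS − V_t)² = (2.6/2)×(2.11 − 1.4)² = 1.3×0.705² = 0.647 mA.
V_DS = V_DD − I_D·R_D = 12 − 0.647×2.7 = 10.3 V.
Saturation requires V_DS ≥ V_GS − V_t = 0.705 V; 10.3 ≥ 0.705 ✓.

I_D ≈ 0.65 mA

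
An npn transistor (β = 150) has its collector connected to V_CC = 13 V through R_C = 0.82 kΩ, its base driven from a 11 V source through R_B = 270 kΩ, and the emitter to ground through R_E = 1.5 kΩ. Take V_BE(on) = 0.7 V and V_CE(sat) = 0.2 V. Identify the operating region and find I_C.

active; I_C ≈ 3.1 mA

Assume active. Base-emitter loop: I_B = (V_BB − V_BE)/(R_B + (β+1)R_E) = (11 − 0.7)/(270 + 151×1.5) = 0.0207 mA.
I_C = β·I_B = 150×0.0207 = 3.11 mA.
V_CE = V_CC − I_C·R_C − I_E·R_E = 13 − 3.11×0.82 − 3.13×1.5 = 5.75 V > V_CE(sat), so the active-region assumption holds.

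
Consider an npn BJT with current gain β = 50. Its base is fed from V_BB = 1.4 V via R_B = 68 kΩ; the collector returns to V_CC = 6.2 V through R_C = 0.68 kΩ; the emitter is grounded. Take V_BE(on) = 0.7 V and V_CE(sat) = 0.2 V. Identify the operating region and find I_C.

active; I_C ≈ 0.51 mA

Assume active. Base-emitter loop: I_B = (V_BB − V_BE)/R_B = (1.4 − 0.7)/68 = 0.0103 mA.
I_C = β·I_B = 50×0.0103 = 0.515 mA.
V_CE = V_CC − I_C·R_C = 6.2 − 0.515×0.68 = 5.85 V > V_CE(sat), so the active-region assumption holds.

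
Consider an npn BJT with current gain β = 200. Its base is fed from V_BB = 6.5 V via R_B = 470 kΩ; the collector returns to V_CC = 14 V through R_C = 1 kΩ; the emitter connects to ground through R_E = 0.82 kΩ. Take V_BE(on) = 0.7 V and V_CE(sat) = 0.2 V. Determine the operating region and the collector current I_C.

active; I_C ≈ 1.8 mA

Assume active. Base-emitter loop: I_B = (V_BB − V_BE)/(R_B + (β+1)R_E) = (6.5 − 0.7)/(470 + 201×0.82) = 0.00914 mA.
I_C = β·I_B = 200×0.00914 = 1.83 mA.
V_CE = V_CC − I_C·R_C − I_E·R_E = 14 − 1.83×1 − 1.84×0.82 = 10.7 V > V_CE(sat), so the active-region assumption holds.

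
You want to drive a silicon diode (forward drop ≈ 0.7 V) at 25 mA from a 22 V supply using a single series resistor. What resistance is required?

R ≈ 0.85 kΩ

The resistor drops V_S − V_D = 22 − 0.7 = 21.3 V at 25 mA.
R = 21.3 V / 25 mA = 0.852 kΩ.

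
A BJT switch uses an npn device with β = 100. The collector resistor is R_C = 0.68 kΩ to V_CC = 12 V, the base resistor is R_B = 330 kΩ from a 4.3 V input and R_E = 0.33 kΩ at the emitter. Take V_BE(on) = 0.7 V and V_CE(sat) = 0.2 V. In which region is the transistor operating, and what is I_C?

Assume active. Base-emitter loop: I_B = (V_BB − V_BE)/(R_B + (β+1)R_E) = (4.3 − 0.7)/(330 + 101×0.33) = 0.00991 mA.
I_C = β·I_B = 100×0.00991 = 0.991 mA.
V_CE = V_CC − I_C·R_C − I_E·R_E = 12 − 0.991×0.68 − 1×0.33 = 11 V > V_CE(sat), so the active-region assumption holds.

active; I_C ≈ 0.99 mA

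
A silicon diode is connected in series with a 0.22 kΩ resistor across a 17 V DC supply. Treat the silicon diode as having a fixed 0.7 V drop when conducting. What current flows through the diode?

I ≈ 74 mA

KVL around the loop: 17 = V_D + I·R = 0.7 + I × 0.22 kΩ.
So I = (17 − 0.7) / 0.22 kΩ = 16.3 / 0.22 = 74.1 mA.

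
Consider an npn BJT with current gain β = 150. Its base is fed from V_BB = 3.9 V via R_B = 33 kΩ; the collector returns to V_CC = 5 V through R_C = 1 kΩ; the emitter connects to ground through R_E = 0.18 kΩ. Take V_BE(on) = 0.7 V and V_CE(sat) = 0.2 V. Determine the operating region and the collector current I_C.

Assume active: I_B = (3.9 − 0.7)/(33 + 151×0.18) = 0.0532 mA, I_C = β·I_B = 7.98 mA.
Then V_CE = 5 − 7.98×1 − 8.03×0.18 = -4.42 V < 0.2 V — the active assumption fails.
Re-solve with V_CE = 0.2 V. KCL at the emitter: V_E/R_E = (V_BB−0.7−V_E)/R_B + (V_CC−0.2−V_E)/R_C, giving V_E = 0.744 V.
I_C = (V_CC − 0.2 − V_E)/R_C = (4.8 − 0.744)/1 = 4.06 mA.
Check: I_B = (3.2 − 0.744)/33 = 0.0744 mA, and β·I_B = 11.2 mA > I_C, confirming saturation.

saturation; I_C ≈ 4.1 mA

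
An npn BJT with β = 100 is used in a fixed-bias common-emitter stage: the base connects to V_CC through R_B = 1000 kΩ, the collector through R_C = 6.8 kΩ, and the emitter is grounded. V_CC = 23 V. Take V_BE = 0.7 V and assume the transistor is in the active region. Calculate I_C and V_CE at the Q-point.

Base loop: V_CC = I_B·R_B + V_BE, so I_B = (23 − 0.7)/1000 kΩ = 0.0223 mA.
In the active region I_C = β·I_B = 100 × 0.0223 = 2.23 mA.
Collector loop: V_CE = V_CC − I_C·R_C = 23 − 2.23×6.8 = 7.84 V.
Since V_CE = 7.84 V > V_CE(sat) ≈ 0.2 V, the transistor is in the active region as assumed.

I_C ≈ 2.2 mA, V_CE ≈ 7.8 V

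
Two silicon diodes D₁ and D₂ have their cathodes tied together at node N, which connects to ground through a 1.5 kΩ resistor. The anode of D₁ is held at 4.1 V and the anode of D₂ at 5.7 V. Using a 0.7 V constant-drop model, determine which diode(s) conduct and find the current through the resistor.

Only D₂ conducts; I_R ≈ 3.3 mA

Assume both conduct. Then node N would need to be at both 4.1−0.7 = 3.4 V and 5.7−0.7 = 5 V, which is impossible.
Assume only D₂ conducts: V_N = 5.7 − 0.7 = 5 V, so I_R = 5/1.5 = 3.33 mA.
Check D₁: its anode-to-cathode voltage is 4.1 − 5 = -0.9 V < 0.7 V, so it is off. The assumption is consistent.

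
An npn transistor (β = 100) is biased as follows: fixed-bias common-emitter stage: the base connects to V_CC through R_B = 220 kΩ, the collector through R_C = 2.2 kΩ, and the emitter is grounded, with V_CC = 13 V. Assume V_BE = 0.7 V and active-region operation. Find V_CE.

V_CE ≈ 0.7 V

Base loop: V_CC = I_B·R_B + V_BE, so I_B = (13 − 0.7)/220 kΩ = 0.0559 mA.
In the active region I_C = β·I_B = 100 × 0.0559 = 5.59 mA.
Collector loop: V_CE = V_CC − I_C·R_C = 13 − 5.59×2.2 = 0.7 V.
Since V_CE = 0.7 V > V_CE(sat) ≈ 0.2 V, the transistor is in the active region as assumed.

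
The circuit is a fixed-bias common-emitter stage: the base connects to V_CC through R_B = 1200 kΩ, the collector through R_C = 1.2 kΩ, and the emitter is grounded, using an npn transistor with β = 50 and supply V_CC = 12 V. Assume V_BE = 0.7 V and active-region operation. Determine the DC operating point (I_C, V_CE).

I_C ≈ 0.47 mA, V_CE ≈ 11 V

Base loop: V_CC = I_B·R_B + V_BE, so I_B = (12 − 0.7)/1200 kΩ = 0.00942 mA.
In the active region I_C = β·I_B = 50 × 0.00942 = 0.471 mA.
Collector loop: V_CE = V_CC − I_C·R_C = 12 − 0.471×1.2 = 11.4 V.
Since V_CE = 11.4 V > V_CE(sat) ≈ 0.2 V, the transistor is in the active region as assumed.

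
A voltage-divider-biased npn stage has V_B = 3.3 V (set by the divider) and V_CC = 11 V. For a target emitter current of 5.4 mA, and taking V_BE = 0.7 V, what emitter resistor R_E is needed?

R_E ≈ 0.48 kΩ

V_E = V_B − V_BE = 3.3 − 0.7 = 2.6 V.
R_E = V_E / I_E = 2.6 / 5.4 = 0.481 kΩ.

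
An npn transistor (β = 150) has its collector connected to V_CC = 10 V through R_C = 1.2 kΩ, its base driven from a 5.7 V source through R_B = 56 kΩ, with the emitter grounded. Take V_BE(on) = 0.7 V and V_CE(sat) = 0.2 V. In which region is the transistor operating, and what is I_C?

Assume active: I_B = (5.7 − 0.7)/56 = 0.0893 mA, giving I_C = β·I_B = 13.4 mA.
But then V_CE = 10 − 13.4×1.2 = -6.07 V < V_CE(sat) = 0.2 V — impossible in the active region.
So the transistor is saturated. With V_CE = 0.2 V, I_C = (V_CC − 0.2)/R_C = 9.8/1.2 = 8.17 mA.
Check: β·I_B = 13.4 mA > I_C = 8.17 mA, confirming saturation.

saturation; I_C ≈ 8.2 mA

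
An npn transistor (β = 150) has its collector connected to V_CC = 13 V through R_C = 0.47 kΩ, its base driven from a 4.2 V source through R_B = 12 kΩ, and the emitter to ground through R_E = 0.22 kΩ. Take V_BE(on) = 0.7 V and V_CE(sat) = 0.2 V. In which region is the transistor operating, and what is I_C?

active; I_C ≈ 12 mA

Assume active. Base-emitter loop: I_B = (V_BB − V_BE)/(R_B + (β+1)R_E) = (4.2 − 0.7)/(12 + 151×0.22) = 0.0774 mA.
I_C = β·I_B = 150×0.0774 = 11.6 mA.
V_CE = V_CC − I_C·R_C − I_E·R_E = 13 − 11.6×0.47 − 11.7×0.22 = 4.97 V > V_CE(sat), so the active-region assumption holds.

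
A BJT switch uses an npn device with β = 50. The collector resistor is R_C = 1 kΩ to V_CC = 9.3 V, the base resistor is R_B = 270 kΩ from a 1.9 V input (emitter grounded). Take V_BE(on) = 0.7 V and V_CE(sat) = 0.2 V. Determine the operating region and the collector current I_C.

Assume active. Base-emitter loop: I_B = (V_BB − V_BE)/R_B = (1.9 − 0.7)/270 = 0.00444 mA.
I_C = β·I_B = 50×0.00444 = 0.222 mA.
V_CE = V_CC − I_C·R_C = 9.3 − 0.222×1 = 9.08 V > V_CE(sat), so the active-region assumption holds.

active; I_C ≈ 0.22 mA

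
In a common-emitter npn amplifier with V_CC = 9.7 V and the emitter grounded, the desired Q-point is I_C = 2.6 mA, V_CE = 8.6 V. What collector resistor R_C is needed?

Collector loop: V_CC = I_C·R_C + V_CE.
R_C = (V_CC − V_CE)/I_C = (9.7 − 8.6)/2.6 = 0.423 kΩ.

R_C ≈ 0.42 kΩ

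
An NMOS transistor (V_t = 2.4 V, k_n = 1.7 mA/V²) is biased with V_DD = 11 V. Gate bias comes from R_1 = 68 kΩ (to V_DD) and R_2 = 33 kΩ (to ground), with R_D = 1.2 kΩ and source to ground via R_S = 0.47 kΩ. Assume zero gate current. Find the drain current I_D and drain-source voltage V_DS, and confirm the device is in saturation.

V_G = V_DD·R_2/(R_1+R_2) = 11×33/101 = 3.59 V.
Assume saturation: I_D = (k_n/2)(V_GS − V_t)² with V_GS = V_G − I_D·R_S = 3.59 − 0.47·I_D.
Substituting gives 0.188·I_D² − 1.95·I_D + 1.21 = 0, with roots I_D = 0.662 or 9.74 mA.
The root I_D = 9.74 mA gives V_GS = -0.986 V ≤ V_t, so take I_D = 0.662 mA.
Then V_GS = 3.28 V and V_DS = V_DD − I_D(R_D+R_S) = 11 − 0.662×1.67 = 9.89 V.
Saturation requires V_DS ≥ V_GS − V_t = 0.883 V; 9.89 ≥ 0.883 ✓.

I_D ≈ 0.66 mA, V_DS ≈ 9.9 V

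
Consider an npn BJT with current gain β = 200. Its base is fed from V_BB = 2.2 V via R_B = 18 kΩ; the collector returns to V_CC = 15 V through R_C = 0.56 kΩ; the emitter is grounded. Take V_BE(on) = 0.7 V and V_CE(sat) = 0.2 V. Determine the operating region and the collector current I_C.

active; I_C ≈ 17 mA

Assume active. Base-emitter loop: I_B = (V_BB − V_BE)/R_B = (2.2 − 0.7)/18 = 0.0833 mA.
I_C = β·I_B = 200×0.0833 = 16.7 mA.
V_CE = V_CC − I_C·R_C = 15 − 16.7×0.56 = 5.67 V > V_CE(sat), so the active-region assumption holds.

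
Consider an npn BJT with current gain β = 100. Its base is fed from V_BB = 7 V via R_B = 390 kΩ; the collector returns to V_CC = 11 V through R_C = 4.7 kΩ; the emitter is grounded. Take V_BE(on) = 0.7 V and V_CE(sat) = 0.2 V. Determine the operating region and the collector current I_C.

Assume active. Base-emitter loop: I_B = (V_BB − V_BE)/R_B = (7 − 0.7)/390 = 0.0162 mA.
I_C = β·I_B = 100×0.0162 = 1.62 mA.
V_CE = V_CC − I_C·R_C = 11 − 1.62×4.7 = 3.41 V > V_CE(sat), so the active-region assumption holds.

active; I_C ≈ 1.6 mA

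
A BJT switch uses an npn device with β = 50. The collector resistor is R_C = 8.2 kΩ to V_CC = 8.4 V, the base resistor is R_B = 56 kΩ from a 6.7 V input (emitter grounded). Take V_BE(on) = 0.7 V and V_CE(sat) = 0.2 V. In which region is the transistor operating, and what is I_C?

saturation; I_C ≈ 1 mA

Assume active: I_B = (6.7 − 0.7)/56 = 0.107 mA, giving I_C = β·I_B = 5.36 mA.
But then V_CE = 8.4 − 5.36×8.2 = -35.5 V < V_CE(sat) = 0.2 V — impossible in the active region.
So the transistor is saturated. With V_CE = 0.2 V, I_C = (V_CC − 0.2)/R_C = 8.2/8.2 = 1 mA.
Check: β·I_B = 5.36 mA > I_C = 1 mA, confirming saturation.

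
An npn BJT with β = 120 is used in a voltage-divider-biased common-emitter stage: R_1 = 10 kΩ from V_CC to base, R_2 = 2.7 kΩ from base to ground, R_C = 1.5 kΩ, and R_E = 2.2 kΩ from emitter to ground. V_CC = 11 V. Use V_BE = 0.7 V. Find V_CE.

V_CE ≈ 8.3 V

Thevenize the base divider: V_Th = V_CC·R_2/(R_1+R_2) = 11×2.7/12.7 = 2.34 V, R_Th = R_1‖R_2 = 2.13 kΩ.
Base-emitter loop: V_Th = I_B·R_Th + V_BE + (β+1)I_B·R_E, so I_B = (2.34 − 0.7) / (2.13 + 121×2.2) = 0.00611 mA.
I_C = β·I_B = 120×0.00611 = 0.733 mA, and I_E = (β+1)I_B = 0.739 mA.
V_CE = V_CC − I_C·R_C − I_E·R_E = 11 − 0.733×1.5 − 0.739×2.2 = 8.28 V.
V_CE = 8.28 V > 0.2 V confirms active-region operation.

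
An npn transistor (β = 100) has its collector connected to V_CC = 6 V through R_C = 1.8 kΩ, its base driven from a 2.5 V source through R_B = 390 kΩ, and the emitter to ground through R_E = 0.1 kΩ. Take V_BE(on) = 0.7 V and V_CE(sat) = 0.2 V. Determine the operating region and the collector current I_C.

active; I_C ≈ 0.45 mA

Assume active. Base-emitter loop: I_B = (V_BB − V_BE)/(R_B + (β+1)R_E) = (2.5 − 0.7)/(390 + 101×0.1) = 0.0045 mA.
I_C = β·I_B = 100×0.0045 = 0.45 mA.
V_CE = V_CC − I_C·R_C − I_E·R_E = 6 − 0.45×1.8 − 0.454×0.1 = 5.14 V > V_CE(sat), so the active-region assumption holds.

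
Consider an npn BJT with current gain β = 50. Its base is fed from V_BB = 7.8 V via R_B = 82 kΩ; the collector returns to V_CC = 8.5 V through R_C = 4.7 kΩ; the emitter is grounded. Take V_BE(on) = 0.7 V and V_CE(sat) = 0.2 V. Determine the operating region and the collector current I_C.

Assume active: I_B = (7.8 − 0.7)/82 = 0.0866 mA, giving I_C = β·I_B = 4.33 mA.
But then V_CE = 8.5 − 4.33×4.7 = -11.8 V < V_CE(sat) = 0.2 V — impossible in the active region.
So the transistor is saturated. With V_CE = 0.2 V, I_C = (V_CC − 0.2)/R_C = 8.3/4.7 = 1.77 mA.
Check: β·I_B = 4.33 mA > I_C = 1.77 mA, confirming saturation.

saturation; I_C ≈ 1.8 mA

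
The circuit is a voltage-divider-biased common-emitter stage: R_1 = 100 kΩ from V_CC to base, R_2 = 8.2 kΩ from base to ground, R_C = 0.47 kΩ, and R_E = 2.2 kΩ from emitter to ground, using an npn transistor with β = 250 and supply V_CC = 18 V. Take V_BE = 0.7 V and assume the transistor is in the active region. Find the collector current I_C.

I_C ≈ 0.3 mA

Thevenize the base divider: V_Th = V_CC·R_2/(R_1+R_2) = 18×8.2/108 = 1.36 V, R_Th = R_1‖R_2 = 7.58 kΩ.
Base-emitter loop: V_Th = I_B·R_Th + V_BE + (β+1)I_B·R_E, so I_B = (1.36 − 0.7) / (7.58 + 251×2.2) = 0.00119 mA.
I_C = β·I_B = 250×0.00119 = 0.297 mA, and I_E = (β+1)I_B = 0.298 mA.
V_CE = V_CC − I_C·R_C − I_E·R_E = 18 − 0.297×0.47 − 0.298×2.2 = 17.2 V.
V_CE = 17.2 V > 0.2 V confirms active-region operation.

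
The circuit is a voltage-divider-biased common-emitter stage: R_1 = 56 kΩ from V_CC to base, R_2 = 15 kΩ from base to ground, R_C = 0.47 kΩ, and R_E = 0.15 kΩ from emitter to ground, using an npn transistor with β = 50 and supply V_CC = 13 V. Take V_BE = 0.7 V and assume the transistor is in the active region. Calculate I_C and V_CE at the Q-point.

I_C ≈ 5.3 mA, V_CE ≈ 9.7 V

Thevenize the base divider: V_Th = V_CC·R_2/(R_1+R_2) = 13×15/71 = 2.75 V, R_Th = R_1‖R_2 = 11.8 kΩ.
Base-emitter loop: V_Th = I_B·R_Th + V_BE + (β+1)I_B·R_E, so I_B = (2.75 − 0.7) / (11.8 + 51×0.15) = 0.105 mA.
I_C = β·I_B = 50×0.105 = 5.25 mA, and I_E = (β+1)I_B = 5.36 mA.
V_CE = V_CC − I_C·R_C − I_E·R_E = 13 − 5.25×0.47 − 5.36×0.15 = 9.73 V.
V_CE = 9.73 V > 0.2 V confirms active-region operation.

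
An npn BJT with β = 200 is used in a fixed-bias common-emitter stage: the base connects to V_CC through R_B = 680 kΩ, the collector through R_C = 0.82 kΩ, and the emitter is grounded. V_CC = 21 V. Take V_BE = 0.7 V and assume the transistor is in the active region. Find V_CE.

V_CE ≈ 16 V

Base loop: V_CC = I_B·R_B + V_BE, so I_B = (21 − 0.7)/680 kΩ = 0.0299 mA.
In the active region I_C = β·I_B = 200 × 0.0299 = 5.97 mA.
Collector loop: V_CE = V_CC − I_C·R_C = 21 − 5.97×0.82 = 16.1 V.
Since V_CE = 16.1 V > V_CE(sat) ≈ 0.2 V, the transistor is in the active region as assumed.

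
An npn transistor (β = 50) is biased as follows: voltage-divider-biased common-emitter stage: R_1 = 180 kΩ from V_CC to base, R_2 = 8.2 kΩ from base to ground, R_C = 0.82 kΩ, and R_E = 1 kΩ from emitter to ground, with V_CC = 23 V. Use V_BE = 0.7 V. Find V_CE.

V_CE ≈ 23 V

Thevenize the base divider: V_Th = V_CC·R_2/(R_1+R_2) = 23×8.2/188 = 1 V, R_Th = R_1‖R_2 = 7.84 kΩ.
Base-emitter loop: V_Th = I_B·R_Th + V_BE + (β+1)I_B·R_E, so I_B = (1 − 0.7) / (7.84 + 51×1) = 0.00513 mA.
I_C = β·I_B = 50×0.00513 = 0.257 mA, and I_E = (β+1)I_B = 0.262 mA.
V_CE = V_CC − I_C·R_C − I_E·R_E = 23 − 0.257×0.82 − 0.262×1 = 22.5 V.
V_CE = 22.5 V > 0.2 V confirms active-region operation.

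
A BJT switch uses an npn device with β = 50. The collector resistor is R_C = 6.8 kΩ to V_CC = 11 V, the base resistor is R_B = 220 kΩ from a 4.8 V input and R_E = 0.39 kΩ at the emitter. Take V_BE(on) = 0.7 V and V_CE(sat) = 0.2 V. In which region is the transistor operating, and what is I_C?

Assume active. Base-emitter loop: I_B = (V_BB − V_BE)/(R_B + (β+1)R_E) = (4.8 − 0.7)/(220 + 51×0.39) = 0.0171 mA.
I_C = β·I_B = 50×0.0171 = 0.855 mA.
V_CE = V_CC − I_C·R_C − I_E·R_E = 11 − 0.855×6.8 − 0.872×0.39 = 4.85 V > V_CE(sat), so the active-region assumption holds.

active; I_C ≈ 0.85 mA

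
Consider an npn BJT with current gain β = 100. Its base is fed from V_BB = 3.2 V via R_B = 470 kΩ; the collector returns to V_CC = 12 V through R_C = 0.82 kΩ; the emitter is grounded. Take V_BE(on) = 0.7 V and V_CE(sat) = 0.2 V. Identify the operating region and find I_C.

active; I_C ≈ 0.53 mA

Assume active. Base-emitter loop: I_B = (V_BB − V_BE)/R_B = (3.2 − 0.7)/470 = 0.00532 mA.
I_C = β·I_B = 100×0.00532 = 0.532 mA.
V_CE = V_CC − I_C·R_C = 12 − 0.532×0.82 = 11.6 V > V_CE(sat), so the active-region assumption holds.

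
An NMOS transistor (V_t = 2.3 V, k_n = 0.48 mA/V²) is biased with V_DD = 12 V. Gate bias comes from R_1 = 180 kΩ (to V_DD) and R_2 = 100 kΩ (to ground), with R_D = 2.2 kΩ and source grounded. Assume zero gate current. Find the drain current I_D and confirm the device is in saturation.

V_G = V_DD·R_2/(R_1+R_2) = 12×100/280 = 4.29 V. With the source grounded, V_GS = V_G = 4.29 V.
Assume saturation: I_D = (k_n/2)(V_GS − V_t)² = (0.48/2)×(4.29 − 2.3)² = 0.24×1.99² = 0.946 mA.
V_DS = V_DD − I_D·R_D = 12 − 0.946×2.2 = 9.92 V.
Saturation requires V_DS ≥ V_GS − V_t = 1.99 V; 9.92 ≥ 1.99 ✓.

I_D ≈ 0.95 mA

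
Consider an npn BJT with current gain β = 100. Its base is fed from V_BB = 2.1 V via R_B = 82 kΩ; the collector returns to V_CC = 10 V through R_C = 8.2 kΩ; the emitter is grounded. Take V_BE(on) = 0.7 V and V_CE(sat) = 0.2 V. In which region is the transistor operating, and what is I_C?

Assume active: I_B = (2.1 − 0.7)/82 = 0.0171 mA, giving I_C = β·I_B = 1.71 mA.
But then V_CE = 10 − 1.71×8.2 = -4 V < V_CE(sat) = 0.2 V — impossible in the active region.
So the transistor is saturated. With V_CE = 0.2 V, I_C = (V_CC − 0.2)/R_C = 9.8/8.2 = 1.2 mA.
Check: β·I_B = 1.71 mA > I_C = 1.2 mA, confirming saturation.

saturation; I_C ≈ 1.2 mA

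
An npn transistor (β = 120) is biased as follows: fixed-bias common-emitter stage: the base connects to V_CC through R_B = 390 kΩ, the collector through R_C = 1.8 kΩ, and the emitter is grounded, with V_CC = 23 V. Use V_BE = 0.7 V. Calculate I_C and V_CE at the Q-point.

Base loop: V_CC = I_B·R_B + V_BE, so I_B = (23 − 0.7)/390 kΩ = 0.0572 mA.
In the active region I_C = β·I_B = 120 × 0.0572 = 6.86 mA.
Collector loop: V_CE = V_CC − I_C·R_C = 23 − 6.86×1.8 = 10.6 V.
Since V_CE = 10.6 V > V_CE(sat) ≈ 0.2 V, the transistor is in the active region as assumed.

I_C ≈ 6.9 mA, V_CE ≈ 11 V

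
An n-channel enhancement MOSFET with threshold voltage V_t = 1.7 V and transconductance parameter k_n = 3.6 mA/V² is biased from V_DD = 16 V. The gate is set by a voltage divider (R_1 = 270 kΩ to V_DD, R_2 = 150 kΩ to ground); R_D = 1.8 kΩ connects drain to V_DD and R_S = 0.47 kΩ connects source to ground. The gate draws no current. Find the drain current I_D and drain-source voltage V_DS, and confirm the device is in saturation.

V_G = V_DD·R_2/(R_1+R_2) = 16×150/420 = 5.71 V.
Assume saturation: I_D = (k_n/2)(V_GS − V_t)² with V_GS = V_G − I_D·R_S = 5.71 − 0.47·I_D.
Substituting gives 0.398·I_D² − 7.79·I_D + 29 = 0, with roots I_D = 5 or 14.6 mA.
The root I_D = 14.6 mA gives V_GS = -1.15 V ≤ V_t, so take I_D = 5 mA.
Then V_GS = 3.37 V and V_DS = V_DD − I_D(R_D+R_S) = 16 − 5×2.27 = 4.66 V.
Saturation requires V_DS ≥ V_GS − V_t = 1.67 V; 4.66 ≥ 1.67 ✓.

I_D ≈ 5 mA, V_DS ≈ 4.7 V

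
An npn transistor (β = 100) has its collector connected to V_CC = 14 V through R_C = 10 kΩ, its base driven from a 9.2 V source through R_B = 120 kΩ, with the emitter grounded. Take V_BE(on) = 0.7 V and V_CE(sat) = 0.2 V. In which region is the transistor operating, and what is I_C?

saturation; I_C ≈ 1.4 mA

Assume active: I_B = (9.2 − 0.7)/120 = 0.0708 mA, giving I_C = β·I_B = 7.08 mA.
But then V_CE = 14 − 7.08×10 = -56.8 V < V_CE(sat) = 0.2 V — impossible in the active region.
So the transistor is saturated. With V_CE = 0.2 V, I_C = (V_CC − 0.2)/R_C = 13.8/10 = 1.38 mA.
Check: β·I_B = 7.08 mA > I_C = 1.38 mA, confirming saturation.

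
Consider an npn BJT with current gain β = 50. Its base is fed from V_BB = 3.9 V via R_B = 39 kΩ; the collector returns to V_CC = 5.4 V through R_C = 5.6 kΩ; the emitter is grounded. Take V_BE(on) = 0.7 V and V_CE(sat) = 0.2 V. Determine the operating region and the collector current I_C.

Assume active: I_B = (3.9 − 0.7)/39 = 0.0821 mA, giving I_C = β·I_B = 4.1 mA.
But then V_CE = 5.4 − 4.1×5.6 = -17.6 V < V_CE(sat) = 0.2 V — impossible in the active region.
So the transistor is saturated. With V_CE = 0.2 V, I_C = (V_CC − 0.2)/R_C = 5.2/5.6 = 0.929 mA.
Check: β·I_B = 4.1 mA > I_C = 0.929 mA, confirming saturation.

saturation; I_C ≈ 0.93 mA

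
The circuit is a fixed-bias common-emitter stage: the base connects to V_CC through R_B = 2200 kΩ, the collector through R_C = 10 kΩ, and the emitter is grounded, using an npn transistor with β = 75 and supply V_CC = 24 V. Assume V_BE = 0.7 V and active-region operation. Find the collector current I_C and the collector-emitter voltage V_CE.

I_C ≈ 0.79 mA, V_CE ≈ 16 V

Base loop: V_CC = I_B·R_B + V_BE, so I_B = (24 − 0.7)/2200 kΩ = 0.0106 mA.
In the active region I_C = β·I_B = 75 × 0.0106 = 0.794 mA.
Collector loop: V_CE = V_CC − I_C·R_C = 24 − 0.794×10 = 16.1 V.
Since V_CE = 16.1 V > V_CE(sat) ≈ 0.2 V, the transistor is in the active region as assumed.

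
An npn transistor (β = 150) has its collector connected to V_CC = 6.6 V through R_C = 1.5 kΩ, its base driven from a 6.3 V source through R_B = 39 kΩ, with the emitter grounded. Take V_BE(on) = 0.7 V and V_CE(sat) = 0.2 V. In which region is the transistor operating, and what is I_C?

Assume active: I_B = (6.3 − 0.7)/39 = 0.144 mA, giving I_C = β·I_B = 21.5 mA.
But then V_CE = 6.6 − 21.5×1.5 = -25.7 V < V_CE(sat) = 0.2 V — impossible in the active region.
So the transistor is saturated. With V_CE = 0.2 V, I_C = (V_CC − 0.2)/R_C = 6.4/1.5 = 4.27 mA.
Check: β·I_B = 21.5 mA > I_C = 4.27 mA, confirming saturation.

saturation; I_C ≈ 4.3 mA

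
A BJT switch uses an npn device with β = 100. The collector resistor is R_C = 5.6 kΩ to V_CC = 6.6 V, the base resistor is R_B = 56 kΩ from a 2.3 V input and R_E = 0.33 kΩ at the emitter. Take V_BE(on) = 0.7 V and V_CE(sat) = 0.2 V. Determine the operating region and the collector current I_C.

Assume active: I_B = (2.3 − 0.7)/(56 + 101×0.33) = 0.0179 mA, I_C = β·I_B = 1.79 mA.
Then V_CE = 6.6 − 1.79×5.6 − 1.81×0.33 = -4.03 V < 0.2 V — the active assumption fails.
Re-solve with V_CE = 0.2 V. KCL at the emitter: V_E/R_E = (V_BB−0.7−V_E)/R_B + (V_CC−0.2−V_E)/R_C, giving V_E = 0.363 V.
I_C = (V_CC − 0.2 − V_E)/R_C = (6.4 − 0.363)/5.6 = 1.08 mA.
Check: I_B = (1.6 − 0.363)/56 = 0.0221 mA, and β·I_B = 2.21 mA > I_C, confirming saturation.

saturation; I_C ≈ 1.1 mA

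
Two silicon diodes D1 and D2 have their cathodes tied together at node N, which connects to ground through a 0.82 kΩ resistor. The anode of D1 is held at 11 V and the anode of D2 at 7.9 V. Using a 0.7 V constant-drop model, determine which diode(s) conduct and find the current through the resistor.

Only D1 conducts; I_R ≈ 13 mA

Assume both conduct. Then node N would need to be at both 11−0.7 = 10.3 V and 7.9−0.7 = 7.2 V, which is impossible.
Assume only D1 conducts: V_N = 11 − 0.7 = 10.3 V, so I_R = 10.3/0.82 = 12.6 mA.
Check D2: its anode-to-cathode voltage is 7.9 − 10.3 = -2.4 V < 0.7 V, so it is off. The assumption is consistent.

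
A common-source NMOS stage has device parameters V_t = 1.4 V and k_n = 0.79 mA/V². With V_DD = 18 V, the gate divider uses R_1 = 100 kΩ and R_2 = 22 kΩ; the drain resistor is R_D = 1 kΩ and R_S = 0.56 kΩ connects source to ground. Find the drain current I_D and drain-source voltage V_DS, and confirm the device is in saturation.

V_G = V_DD·R_2/(R_1+R_2) = 18×22/122 = 3.25 V.
Assume saturation: I_D = (k_n/2)(V_GS − V_t)² with V_GS = V_G − I_D·R_S = 3.25 − 0.56·I_D.
Substituting gives 0.124·I_D² − 1.82·I_D + 1.35 = 0, with roots I_D = 0.783 or 13.9 mA.
The root I_D = 13.9 mA gives V_GS = -4.53 V ≤ V_t, so take I_D = 0.783 mA.
Then V_GS = 2.81 V and V_DS = V_DD − I_D(R_D+R_S) = 18 − 0.783×1.56 = 16.8 V.
Saturation requires V_DS ≥ V_GS − V_t = 1.41 V; 16.8 ≥ 1.41 ✓.

I_D ≈ 0.78 mA, V_DS ≈ 17 V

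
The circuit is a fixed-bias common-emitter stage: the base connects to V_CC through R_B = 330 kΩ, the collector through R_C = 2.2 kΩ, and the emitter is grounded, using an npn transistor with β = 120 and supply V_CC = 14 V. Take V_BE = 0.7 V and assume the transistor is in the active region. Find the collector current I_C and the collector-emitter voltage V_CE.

Base loop: V_CC = I_B·R_B + V_BE, so I_B = (14 − 0.7)/330 kΩ = 0.0403 mA.
In the active region I_C = β·I_B = 120 × 0.0403 = 4.84 mA.
Collector loop: V_CE = V_CC − I_C·R_C = 14 − 4.84×2.2 = 3.36 V.
Since V_CE = 3.36 V > V_CE(sat) ≈ 0.2 V, the transistor is in the active region as assumed.

I_C ≈ 4.8 mA, V_CE ≈ 3.4 V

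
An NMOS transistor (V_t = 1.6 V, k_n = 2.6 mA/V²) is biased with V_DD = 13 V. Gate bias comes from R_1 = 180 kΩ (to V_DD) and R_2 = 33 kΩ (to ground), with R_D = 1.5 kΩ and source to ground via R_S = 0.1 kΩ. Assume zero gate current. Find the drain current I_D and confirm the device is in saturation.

I_D ≈ 0.2 mA

V_G = V_DD·R_2/(R_1+R_2) = 13×33/213 = 2.01 V.
Assume saturation: I_D = (k_n/2)(V_GS − V_t)² with V_GS = V_G − I_D·R_S = 2.01 − 0.1·I_D.
Substituting gives 0.013·I_D² − 1.11·I_D + 0.223 = 0, with roots I_D = 0.202 or 85 mA.
The root I_D = 85 mA gives V_GS = -6.49 V ≤ V_t, so take I_D = 0.202 mA.
Then V_GS = 1.99 V and V_DS = V_DD − I_D(R_D+R_S) = 13 − 0.202×1.6 = 12.7 V.
Saturation requires V_DS ≥ V_GS − V_t = 0.394 V; 12.7 ≥ 0.394 ✓.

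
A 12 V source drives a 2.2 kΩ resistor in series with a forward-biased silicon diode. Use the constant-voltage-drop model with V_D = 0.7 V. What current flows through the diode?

KVL around the loop: 12 = V_D + I·R = 0.7 + I × 2.2 kΩ.
So I = (12 − 0.7) / 2.2 kΩ = 11.3 / 2.2 = 5.14 mA.

I ≈ 5.1 mA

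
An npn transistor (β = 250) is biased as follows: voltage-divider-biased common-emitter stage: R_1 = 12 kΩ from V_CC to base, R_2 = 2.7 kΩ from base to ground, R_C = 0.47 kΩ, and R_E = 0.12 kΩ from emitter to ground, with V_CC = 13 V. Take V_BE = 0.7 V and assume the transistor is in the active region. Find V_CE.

Thevenize the base divider: V_Th = V_CC·R_2/(R_1+R_2) = 13×2.7/14.7 = 2.39 V, R_Th = R_1‖R_2 = 2.2 kΩ.
Base-emitter loop: V_Th = I_B·R_Th + V_BE + (β+1)I_B·R_E, so I_B = (2.39 − 0.7) / (2.2 + 251×0.12) = 0.0522 mA.
I_C = β·I_B = 250×0.0522 = 13.1 mA, and I_E = (β+1)I_B = 13.1 mA.
V_CE = V_CC − I_C·R_C − I_E·R_E = 13 − 13.1×0.47 − 13.1×0.12 = 5.29 V.
V_CE = 5.29 V > 0.2 V confirms active-region operation.

V_CE ≈ 5.3 V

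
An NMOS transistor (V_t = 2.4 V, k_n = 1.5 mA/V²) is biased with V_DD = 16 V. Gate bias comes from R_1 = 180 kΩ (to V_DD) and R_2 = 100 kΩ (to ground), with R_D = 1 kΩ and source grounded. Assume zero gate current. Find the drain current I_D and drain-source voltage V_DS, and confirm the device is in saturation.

V_G = V_DD·R_2/(R_1+R_2) = 16×100/280 = 5.71 V. With the source grounded, V_GS = V_G = 5.71 V.
Assume saturation: I_D = (k_n/2)(V_GS − V_t)² = (1.5/2)×(5.71 − 2.4)² = 0.75×3.31² = 8.24 mA.
V_DS = V_DD − I_D·R_D = 16 − 8.24×1 = 7.76 V.
Saturation requires V_DS ≥ V_GS − V_t = 3.31 V; 7.76 ≥ 3.31 ✓.

I_D ≈ 8.2 mA, V_DS ≈ 7.8 V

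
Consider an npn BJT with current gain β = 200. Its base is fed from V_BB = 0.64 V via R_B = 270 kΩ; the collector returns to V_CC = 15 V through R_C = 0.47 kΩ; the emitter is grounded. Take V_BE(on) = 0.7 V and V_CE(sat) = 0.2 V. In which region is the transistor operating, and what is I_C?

cutoff; I_C ≈ 0

V_BB = 0.64 V ≤ V_BE(on) = 0.7 V, so the base-emitter junction is not forward biased.
The transistor is in cutoff: I_B = I_C = 0.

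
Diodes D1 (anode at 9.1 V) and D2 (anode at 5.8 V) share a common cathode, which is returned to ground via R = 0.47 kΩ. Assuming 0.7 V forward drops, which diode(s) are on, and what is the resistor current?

Only D1 conducts; I_R ≈ 18 mA

Assume both conduct. Then node N would need to be at both 9.1−0.7 = 8.4 V and 5.8−0.7 = 5.1 V, which is impossible.
Assume only D1 conducts: V_N = 9.1 − 0.7 = 8.4 V, so I_R = 8.4/0.47 = 17.9 mA.
Check D2: its anode-to-cathode voltage is 5.8 − 8.4 = -2.6 V < 0.7 V, so it is off. The assumption is consistent.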